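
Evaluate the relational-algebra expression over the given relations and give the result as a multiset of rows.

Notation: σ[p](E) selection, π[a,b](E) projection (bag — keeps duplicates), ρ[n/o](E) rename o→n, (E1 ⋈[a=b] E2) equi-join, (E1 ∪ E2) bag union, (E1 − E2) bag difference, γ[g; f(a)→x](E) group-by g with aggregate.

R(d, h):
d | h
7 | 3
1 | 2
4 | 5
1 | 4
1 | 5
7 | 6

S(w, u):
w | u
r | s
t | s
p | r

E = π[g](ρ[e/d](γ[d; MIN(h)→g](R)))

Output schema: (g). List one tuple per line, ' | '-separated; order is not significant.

Row counts bottom-up:
  R → 6
  γ[d; MIN(h)→g](R) → 3
  ρ[e/d](γ[d; MIN(h)→g](R)) → 3
  π[g](ρ[e/d](γ[d; MIN(h)→g](R))) → 3

== RESULT ==
g
2
3
5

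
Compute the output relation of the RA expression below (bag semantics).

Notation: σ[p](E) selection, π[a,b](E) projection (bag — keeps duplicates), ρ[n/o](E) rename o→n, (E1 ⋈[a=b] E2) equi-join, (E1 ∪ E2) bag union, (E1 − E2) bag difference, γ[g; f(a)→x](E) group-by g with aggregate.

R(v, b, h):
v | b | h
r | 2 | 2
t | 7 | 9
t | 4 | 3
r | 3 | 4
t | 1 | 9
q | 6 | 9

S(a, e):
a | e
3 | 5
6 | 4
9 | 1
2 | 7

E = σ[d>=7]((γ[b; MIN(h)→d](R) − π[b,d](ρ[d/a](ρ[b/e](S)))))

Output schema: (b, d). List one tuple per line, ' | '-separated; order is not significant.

Row counts bottom-up:
  R → 6
  γ[b; MIN(h)→d](R) → 6
  S → 4
  ρ[b/e](S) → 4
  ρ[d/a](ρ[b/e](S)) → 4
  π[b,d](ρ[d/a](ρ[b/e](S))) → 4
  (γ[b; MIN(h)→d](R) − π[b,d](ρ[d/a](ρ[b/e](S)))) → 5
  σ[d>=7]((γ[b; MIN(h)→d](R) − π[b,d](ρ[d/a](ρ[b/e](S))))) → 2

== RESULT ==
b | d
6 | 9
7 | 9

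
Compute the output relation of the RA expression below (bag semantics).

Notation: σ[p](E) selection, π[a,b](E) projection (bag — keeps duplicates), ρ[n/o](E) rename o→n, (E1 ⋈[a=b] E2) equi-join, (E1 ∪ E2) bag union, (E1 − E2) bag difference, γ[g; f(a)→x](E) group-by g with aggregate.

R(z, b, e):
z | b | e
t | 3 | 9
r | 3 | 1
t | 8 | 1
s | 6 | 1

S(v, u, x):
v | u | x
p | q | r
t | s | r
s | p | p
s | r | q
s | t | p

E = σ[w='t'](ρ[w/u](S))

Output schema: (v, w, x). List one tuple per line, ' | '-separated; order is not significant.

Subexpression sizes:
  S → 5
  ρ[w/u](S) → 5
  σ[w='t'](ρ[w/u](S)) → 1

== RESULT ==
v | w | x
s | t | p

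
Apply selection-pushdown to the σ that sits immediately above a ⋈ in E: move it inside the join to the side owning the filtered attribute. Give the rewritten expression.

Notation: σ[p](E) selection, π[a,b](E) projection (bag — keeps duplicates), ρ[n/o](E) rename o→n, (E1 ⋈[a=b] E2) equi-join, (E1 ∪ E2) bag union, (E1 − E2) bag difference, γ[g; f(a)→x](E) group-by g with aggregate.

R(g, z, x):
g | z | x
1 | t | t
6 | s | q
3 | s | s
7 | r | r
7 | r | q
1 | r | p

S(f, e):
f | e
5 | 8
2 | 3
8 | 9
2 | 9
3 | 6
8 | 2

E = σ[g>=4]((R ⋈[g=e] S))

σ filters on g, owned by the left side.
E' = (σ[g>=4](R) ⋈[g=e] S)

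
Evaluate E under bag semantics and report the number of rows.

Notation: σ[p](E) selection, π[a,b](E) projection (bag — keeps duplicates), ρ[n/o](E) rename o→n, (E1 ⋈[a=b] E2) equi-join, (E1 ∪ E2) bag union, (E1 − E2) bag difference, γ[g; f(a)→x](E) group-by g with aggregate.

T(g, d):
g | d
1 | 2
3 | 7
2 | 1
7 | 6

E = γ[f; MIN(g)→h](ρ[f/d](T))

Row counts bottom-up:
  T → 4
  ρ[f/d](T) → 4
  γ[f; MIN(g)→h](ρ[f/d](T)) → 4

|E| = 4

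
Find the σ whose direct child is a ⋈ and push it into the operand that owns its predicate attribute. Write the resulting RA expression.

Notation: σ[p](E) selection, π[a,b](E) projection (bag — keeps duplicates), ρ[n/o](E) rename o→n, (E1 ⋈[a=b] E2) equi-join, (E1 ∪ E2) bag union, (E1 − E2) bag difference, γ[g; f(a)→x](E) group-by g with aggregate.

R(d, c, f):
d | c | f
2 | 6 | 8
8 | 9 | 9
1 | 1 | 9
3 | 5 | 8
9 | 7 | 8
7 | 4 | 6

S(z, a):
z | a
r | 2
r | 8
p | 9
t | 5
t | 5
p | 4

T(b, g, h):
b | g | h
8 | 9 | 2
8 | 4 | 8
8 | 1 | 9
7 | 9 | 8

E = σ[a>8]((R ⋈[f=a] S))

σ filters on a, owned by the right side.
E' = (R ⋈[f=a] σ[a>8](S))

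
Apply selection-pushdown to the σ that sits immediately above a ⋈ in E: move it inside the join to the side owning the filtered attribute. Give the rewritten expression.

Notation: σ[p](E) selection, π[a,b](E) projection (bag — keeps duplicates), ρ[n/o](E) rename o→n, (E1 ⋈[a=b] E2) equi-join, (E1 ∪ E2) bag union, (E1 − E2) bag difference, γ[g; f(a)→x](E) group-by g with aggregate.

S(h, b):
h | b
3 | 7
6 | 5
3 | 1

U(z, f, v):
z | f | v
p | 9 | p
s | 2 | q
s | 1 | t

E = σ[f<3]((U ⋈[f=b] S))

σ filters on f, owned by the left side.
E' = (σ[f<3](U) ⋈[f=b] S)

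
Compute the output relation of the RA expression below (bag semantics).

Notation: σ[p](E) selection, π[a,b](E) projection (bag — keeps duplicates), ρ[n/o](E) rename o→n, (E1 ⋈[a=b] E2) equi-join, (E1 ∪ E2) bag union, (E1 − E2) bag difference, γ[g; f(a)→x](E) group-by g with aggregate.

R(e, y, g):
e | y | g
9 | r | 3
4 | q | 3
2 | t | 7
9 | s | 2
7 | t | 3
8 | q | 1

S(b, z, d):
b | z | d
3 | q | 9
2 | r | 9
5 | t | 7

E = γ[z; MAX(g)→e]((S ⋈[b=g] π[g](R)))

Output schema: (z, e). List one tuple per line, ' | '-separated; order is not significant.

Per-node cardinality:
  S → 3
  R → 6
  π[g](R) → 6
  (S ⋈[b=g] π[g](R)) → 4
  γ[z; MAX(g)→e]((S ⋈[b=g] π[g](R))) → 2

== RESULT ==
z | e
q | 3
r | 2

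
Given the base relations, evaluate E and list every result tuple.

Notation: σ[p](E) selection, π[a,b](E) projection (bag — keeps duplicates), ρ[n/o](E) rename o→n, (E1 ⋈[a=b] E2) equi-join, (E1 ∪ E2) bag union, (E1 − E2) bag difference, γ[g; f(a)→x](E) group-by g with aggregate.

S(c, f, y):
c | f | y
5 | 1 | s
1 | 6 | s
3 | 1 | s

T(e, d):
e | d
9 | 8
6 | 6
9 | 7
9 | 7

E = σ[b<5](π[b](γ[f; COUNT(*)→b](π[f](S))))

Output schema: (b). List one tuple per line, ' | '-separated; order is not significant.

Subexpression sizes:
  S → 3
  π[f](S) → 3
  γ[f; COUNT(*)→b](π[f](S)) → 2
  π[b](γ[f; COUNT(*)→b](π[f](S))) → 2
  σ[b<5](π[b](γ[f; COUNT(*)→b](π[f](S)))) → 2

== RESULT ==
b
1
2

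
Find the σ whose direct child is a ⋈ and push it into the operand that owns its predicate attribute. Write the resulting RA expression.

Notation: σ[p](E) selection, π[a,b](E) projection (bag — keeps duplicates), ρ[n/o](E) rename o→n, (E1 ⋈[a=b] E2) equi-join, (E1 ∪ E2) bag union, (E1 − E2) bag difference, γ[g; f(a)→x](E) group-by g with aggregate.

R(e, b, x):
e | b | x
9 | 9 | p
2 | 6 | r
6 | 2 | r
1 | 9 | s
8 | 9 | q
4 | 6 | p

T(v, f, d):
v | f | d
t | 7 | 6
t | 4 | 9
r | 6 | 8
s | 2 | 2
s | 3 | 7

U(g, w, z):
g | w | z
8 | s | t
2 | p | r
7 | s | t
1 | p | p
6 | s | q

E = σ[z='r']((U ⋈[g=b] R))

σ filters on z, owned by the left side.
E' = (σ[z='r'](U) ⋈[g=b] R)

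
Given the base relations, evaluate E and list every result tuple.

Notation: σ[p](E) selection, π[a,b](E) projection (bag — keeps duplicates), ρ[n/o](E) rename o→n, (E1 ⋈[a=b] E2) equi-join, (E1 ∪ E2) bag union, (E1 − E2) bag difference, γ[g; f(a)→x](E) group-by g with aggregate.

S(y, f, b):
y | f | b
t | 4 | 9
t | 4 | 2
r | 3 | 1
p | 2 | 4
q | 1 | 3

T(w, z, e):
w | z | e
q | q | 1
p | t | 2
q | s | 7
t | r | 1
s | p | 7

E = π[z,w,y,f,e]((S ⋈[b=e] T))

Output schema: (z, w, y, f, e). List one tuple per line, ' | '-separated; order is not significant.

Row counts bottom-up:
  S → 5
  T → 5
  (S ⋈[b=e] T) → 3
  π[z,w,y,f,e]((S ⋈[b=e] T)) → 3

== RESULT ==
z | w | y | f | e
q | q | r | 3 | 1
r | t | r | 3 | 1
t | p | t | 4 | 2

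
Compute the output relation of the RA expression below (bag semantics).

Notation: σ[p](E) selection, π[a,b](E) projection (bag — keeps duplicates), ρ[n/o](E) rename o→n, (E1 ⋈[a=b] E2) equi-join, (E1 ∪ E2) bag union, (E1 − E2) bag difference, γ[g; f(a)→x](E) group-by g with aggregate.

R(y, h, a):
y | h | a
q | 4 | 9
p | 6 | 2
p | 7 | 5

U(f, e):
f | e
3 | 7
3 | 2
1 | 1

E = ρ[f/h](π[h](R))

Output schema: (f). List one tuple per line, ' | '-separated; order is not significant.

Stepwise |·|:
  R → 3
  π[h](R) → 3
  ρ[f/h](π[h](R)) → 3

== RESULT ==
f
4
6
7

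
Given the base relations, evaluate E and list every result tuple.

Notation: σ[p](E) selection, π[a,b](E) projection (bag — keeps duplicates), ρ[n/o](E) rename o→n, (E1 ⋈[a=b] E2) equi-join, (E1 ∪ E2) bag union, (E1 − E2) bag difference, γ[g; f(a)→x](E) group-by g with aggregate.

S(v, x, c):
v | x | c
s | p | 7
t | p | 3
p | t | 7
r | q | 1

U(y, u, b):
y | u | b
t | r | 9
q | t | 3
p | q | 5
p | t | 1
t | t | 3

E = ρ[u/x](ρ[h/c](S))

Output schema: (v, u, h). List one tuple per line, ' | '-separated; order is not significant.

Per-node cardinality:
  S → 4
  ρ[h/c](S) → 4
  ρ[u/x](ρ[h/c](S)) → 4

== RESULT ==
v | u | h
p | t | 7
r | q | 1
s | p | 7
t | p | 3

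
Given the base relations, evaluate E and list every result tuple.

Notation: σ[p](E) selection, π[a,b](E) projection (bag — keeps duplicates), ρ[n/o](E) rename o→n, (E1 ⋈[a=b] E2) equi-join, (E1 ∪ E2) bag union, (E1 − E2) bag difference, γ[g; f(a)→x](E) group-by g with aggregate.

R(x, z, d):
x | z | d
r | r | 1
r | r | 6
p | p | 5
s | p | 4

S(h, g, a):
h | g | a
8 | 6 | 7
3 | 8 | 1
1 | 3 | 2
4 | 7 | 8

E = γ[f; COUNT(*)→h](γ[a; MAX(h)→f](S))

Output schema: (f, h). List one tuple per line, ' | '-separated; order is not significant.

Per-node cardinality:
  S → 4
  γ[a; MAX(h)→f](S) → 4
  γ[f; COUNT(*)→h](γ[a; MAX(h)→f](S)) → 4

== RESULT ==
f | h
1 | 1
3 | 1
4 | 1
8 | 1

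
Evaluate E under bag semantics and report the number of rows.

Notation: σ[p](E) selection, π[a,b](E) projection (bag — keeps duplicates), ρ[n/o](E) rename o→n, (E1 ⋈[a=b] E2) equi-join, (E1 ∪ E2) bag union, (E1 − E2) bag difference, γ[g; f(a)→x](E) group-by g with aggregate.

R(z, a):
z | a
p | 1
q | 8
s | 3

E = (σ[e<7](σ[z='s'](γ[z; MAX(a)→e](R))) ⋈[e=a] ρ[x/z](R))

Stepwise |·|:
  R → 3
  γ[z; MAX(a)→e](R) → 3
  σ[z='s'](γ[z; MAX(a)→e](R)) → 1
  σ[e<7](σ[z='s'](γ[z; MAX(a)→e](R))) → 1
  R → 3
  ρ[x/z](R) → 3
  (σ[e<7](σ[z='s'](γ[z; MAX(a)→e](R))) ⋈[e=a] ρ[x/z](R)) → 1

|E| = 1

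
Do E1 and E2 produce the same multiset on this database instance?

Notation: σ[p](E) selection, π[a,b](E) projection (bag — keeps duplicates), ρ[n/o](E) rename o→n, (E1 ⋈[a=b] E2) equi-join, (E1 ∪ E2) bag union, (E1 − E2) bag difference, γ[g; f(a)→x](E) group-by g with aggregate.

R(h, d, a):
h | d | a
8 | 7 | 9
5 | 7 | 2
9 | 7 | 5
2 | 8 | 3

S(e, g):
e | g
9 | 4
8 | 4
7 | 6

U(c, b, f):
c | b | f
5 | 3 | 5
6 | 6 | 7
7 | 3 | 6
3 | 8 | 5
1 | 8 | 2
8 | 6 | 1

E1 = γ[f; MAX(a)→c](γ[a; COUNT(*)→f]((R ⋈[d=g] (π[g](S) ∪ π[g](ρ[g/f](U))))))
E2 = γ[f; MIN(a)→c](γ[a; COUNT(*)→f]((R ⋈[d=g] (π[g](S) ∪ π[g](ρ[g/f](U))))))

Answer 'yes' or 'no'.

E1 stepwise |·|:
  R → 4
  S → 3
  π[g](S) → 3
  U → 6
  ρ[g/f](U) → 6
  π[g](ρ[g/f](U)) → 6
  (π[g](S) ∪ π[g](ρ[g/f](U))) → 9
  (R ⋈[d=g] (π[g](S) ∪ π[g](ρ[g/f](U)))) → 3
  γ[a; COUNT(*)→f]((R ⋈[d=g] (π[g](S) ∪ π[g](ρ[g/f](U))))) → 3
  γ[f; MAX(a)→c](γ[a; COUNT(*)→f]((R ⋈[d=g] (π[g](S) ∪ π[g](ρ[g/f](U)))))) → 1
E2 stepwise |·|:
  R → 4
  S → 3
  π[g](S) → 3
  U → 6
  ρ[g/f](U) → 6
  π[g](ρ[g/f](U)) → 6
  (π[g](S) ∪ π[g](ρ[g/f](U))) → 9
  (R ⋈[d=g] (π[g](S) ∪ π[g](ρ[g/f](U)))) → 3
  γ[a; COUNT(*)→f]((R ⋈[d=g] (π[g](S) ∪ π[g](ρ[g/f](U))))) → 3
  γ[f; MIN(a)→c](γ[a; COUNT(*)→f]((R ⋈[d=g] (π[g](S) ∪ π[g](ρ[g/f](U)))))) → 1

E1 result:
f | c
1 | 9
E2 result:
f | c
1 | 2
Witness: (1, 2) appears 0× in E1 but 1× in E2.

no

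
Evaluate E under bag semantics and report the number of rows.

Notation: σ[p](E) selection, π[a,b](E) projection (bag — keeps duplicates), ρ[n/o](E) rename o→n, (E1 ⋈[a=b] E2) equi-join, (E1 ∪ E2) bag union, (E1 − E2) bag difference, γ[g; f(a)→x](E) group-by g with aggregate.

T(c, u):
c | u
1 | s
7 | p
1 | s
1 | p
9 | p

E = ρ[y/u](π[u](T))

Per-node cardinality:
  T → 5
  π[u](T) → 5
  ρ[y/u](π[u](T)) → 5

|E| = 5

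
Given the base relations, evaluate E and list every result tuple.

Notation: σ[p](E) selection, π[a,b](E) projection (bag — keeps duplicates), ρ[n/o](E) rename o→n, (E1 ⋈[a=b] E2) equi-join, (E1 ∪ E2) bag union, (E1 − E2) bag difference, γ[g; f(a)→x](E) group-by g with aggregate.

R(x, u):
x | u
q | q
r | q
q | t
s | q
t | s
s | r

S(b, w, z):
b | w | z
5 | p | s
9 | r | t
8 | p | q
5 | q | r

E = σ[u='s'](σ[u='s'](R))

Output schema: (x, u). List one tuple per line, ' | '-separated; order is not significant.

Stepwise |·|:
  R → 6
  σ[u='s'](R) → 1
  σ[u='s'](σ[u='s'](R)) → 1

== RESULT ==
x | u
t | s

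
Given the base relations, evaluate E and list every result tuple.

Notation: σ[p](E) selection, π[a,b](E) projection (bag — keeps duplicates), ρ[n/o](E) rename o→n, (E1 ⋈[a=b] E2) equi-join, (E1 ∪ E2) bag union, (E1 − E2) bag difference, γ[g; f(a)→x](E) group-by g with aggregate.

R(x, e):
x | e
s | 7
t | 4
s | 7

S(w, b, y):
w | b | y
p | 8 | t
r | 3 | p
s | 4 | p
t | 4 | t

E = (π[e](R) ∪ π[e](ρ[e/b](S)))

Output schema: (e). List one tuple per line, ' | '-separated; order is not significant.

Stepwise |·|:
  R → 3
  π[e](R) → 3
  S → 4
  ρ[e/b](S) → 4
  π[e](ρ[e/b](S)) → 4
  (π[e](R) ∪ π[e](ρ[e/b](S))) → 7

== RESULT ==
e
3
4
4
4
7
7
8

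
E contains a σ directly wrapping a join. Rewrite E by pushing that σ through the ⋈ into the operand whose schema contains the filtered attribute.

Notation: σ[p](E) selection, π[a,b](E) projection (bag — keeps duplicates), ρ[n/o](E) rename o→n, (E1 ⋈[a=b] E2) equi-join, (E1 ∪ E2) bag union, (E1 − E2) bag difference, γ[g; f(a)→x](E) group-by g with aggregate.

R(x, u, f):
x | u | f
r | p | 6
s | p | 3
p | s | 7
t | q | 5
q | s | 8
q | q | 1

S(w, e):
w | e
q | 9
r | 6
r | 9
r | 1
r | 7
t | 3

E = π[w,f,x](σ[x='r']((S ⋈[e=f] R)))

σ filters on x, owned by the right side.
E' = π[w,f,x]((S ⋈[e=f] σ[x='r'](R)))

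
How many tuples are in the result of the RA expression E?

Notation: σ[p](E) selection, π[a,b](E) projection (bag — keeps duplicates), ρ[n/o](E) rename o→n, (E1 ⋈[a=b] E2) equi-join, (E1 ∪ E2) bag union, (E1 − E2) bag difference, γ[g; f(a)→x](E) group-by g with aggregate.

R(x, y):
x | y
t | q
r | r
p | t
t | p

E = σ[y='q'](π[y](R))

Row counts bottom-up:
  R → 4
  π[y](R) → 4
  σ[y='q'](π[y](R)) → 1

|E| = 1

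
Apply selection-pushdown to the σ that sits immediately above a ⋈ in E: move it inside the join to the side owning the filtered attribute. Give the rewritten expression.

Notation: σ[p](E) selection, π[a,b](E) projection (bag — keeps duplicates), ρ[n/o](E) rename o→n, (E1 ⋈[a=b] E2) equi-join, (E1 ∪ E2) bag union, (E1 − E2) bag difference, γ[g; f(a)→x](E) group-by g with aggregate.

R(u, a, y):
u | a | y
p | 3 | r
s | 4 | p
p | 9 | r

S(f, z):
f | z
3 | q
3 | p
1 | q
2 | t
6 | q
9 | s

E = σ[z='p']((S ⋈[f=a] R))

σ filters on z, owned by the left side.
E' = (σ[z='p'](S) ⋈[f=a] R)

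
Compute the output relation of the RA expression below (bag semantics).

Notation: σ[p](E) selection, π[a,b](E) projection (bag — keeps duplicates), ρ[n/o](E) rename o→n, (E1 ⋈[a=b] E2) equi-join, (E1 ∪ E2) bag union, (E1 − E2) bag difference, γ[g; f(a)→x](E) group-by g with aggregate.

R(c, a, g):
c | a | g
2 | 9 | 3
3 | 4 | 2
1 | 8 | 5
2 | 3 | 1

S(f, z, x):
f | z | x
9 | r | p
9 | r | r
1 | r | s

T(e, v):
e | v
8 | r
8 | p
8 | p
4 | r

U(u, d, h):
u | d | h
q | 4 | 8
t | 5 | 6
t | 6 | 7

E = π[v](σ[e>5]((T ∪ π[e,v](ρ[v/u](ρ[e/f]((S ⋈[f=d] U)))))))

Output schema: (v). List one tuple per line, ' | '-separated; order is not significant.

Stepwise |·|:
  T → 4
  S → 3
  U → 3
  (S ⋈[f=d] U) → 0
  ρ[e/f]((S ⋈[f=d] U)) → 0
  ρ[v/u](ρ[e/f]((S ⋈[f=d] U))) → 0
  π[e,v](ρ[v/u](ρ[e/f]((S ⋈[f=d] U)))) → 0
  (T ∪ π[e,v](ρ[v/u](ρ[e/f]((S ⋈[f=d] U))))) → 4
  σ[e>5]((T ∪ π[e,v](ρ[v/u](ρ[e/f]((S ⋈[f=d] U)))))) → 3
  π[v](σ[e>5]((T ∪ π[e,v](ρ[v/u](ρ[e/f]((S ⋈[f=d] U))))))) → 3

== RESULT ==
v
p
p
r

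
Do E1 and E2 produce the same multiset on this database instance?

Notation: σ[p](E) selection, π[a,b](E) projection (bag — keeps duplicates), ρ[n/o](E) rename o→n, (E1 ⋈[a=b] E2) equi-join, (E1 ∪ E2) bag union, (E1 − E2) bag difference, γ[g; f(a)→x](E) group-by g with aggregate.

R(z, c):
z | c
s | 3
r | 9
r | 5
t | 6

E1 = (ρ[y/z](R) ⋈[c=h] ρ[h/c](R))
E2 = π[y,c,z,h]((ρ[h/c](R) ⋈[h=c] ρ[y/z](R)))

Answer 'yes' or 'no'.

E1 per-node cardinality:
  R → 4
  ρ[y/z](R) → 4
  R → 4
  ρ[h/c](R) → 4
  (ρ[y/z](R) ⋈[c=h] ρ[h/c](R)) → 4
E2 per-node cardinality:
  R → 4
  ρ[h/c](R) → 4
  R → 4
  ρ[y/z](R) → 4
  (ρ[h/c](R) ⋈[h=c] ρ[y/z](R)) → 4
  π[y,c,z,h]((ρ[h/c](R) ⋈[h=c] ρ[y/z](R))) → 4

E1 and E2 produce the same multiset:
y | c | z | h
r | 5 | r | 5
r | 9 | r | 9
s | 3 | s | 3
t | 6 | t | 6

yes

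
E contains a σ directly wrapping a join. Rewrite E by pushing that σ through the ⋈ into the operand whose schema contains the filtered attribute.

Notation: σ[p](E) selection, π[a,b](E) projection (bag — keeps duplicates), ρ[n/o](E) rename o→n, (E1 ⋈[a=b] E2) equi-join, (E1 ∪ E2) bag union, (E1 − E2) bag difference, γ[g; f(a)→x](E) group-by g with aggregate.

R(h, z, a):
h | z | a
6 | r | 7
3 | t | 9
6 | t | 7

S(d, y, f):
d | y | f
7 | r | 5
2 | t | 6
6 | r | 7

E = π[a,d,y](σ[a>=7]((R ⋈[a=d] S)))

σ filters on a, owned by the left side.
E' = π[a,d,y]((σ[a>=7](R) ⋈[a=d] S))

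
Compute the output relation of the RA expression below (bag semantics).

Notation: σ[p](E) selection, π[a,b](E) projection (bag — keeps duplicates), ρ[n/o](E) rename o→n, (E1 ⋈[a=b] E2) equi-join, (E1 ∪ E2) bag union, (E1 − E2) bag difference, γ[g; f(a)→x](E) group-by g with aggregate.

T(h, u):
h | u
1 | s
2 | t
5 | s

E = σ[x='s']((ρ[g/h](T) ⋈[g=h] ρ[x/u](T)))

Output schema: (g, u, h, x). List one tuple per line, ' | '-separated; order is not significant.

Subexpression sizes:
  T → 3
  ρ[g/h](T) → 3
  T → 3
  ρ[x/u](T) → 3
  (ρ[g/h](T) ⋈[g=h] ρ[x/u](T)) → 3
  σ[x='s']((ρ[g/h](T) ⋈[g=h] ρ[x/u](T))) → 2

== RESULT ==
g | u | h | x
1 | s | 1 | s
5 | s | 5 | s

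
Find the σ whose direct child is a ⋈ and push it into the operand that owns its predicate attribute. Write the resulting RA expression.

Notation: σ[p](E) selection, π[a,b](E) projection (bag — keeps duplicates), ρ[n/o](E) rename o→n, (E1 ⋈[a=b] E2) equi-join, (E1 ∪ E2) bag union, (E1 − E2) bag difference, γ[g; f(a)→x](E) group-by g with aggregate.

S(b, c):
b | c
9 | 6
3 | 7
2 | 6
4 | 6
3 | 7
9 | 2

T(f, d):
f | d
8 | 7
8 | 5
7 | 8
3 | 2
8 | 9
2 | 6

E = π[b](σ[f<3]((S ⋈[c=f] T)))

σ filters on f, owned by the right side.
E' = π[b]((S ⋈[c=f] σ[f<3](T)))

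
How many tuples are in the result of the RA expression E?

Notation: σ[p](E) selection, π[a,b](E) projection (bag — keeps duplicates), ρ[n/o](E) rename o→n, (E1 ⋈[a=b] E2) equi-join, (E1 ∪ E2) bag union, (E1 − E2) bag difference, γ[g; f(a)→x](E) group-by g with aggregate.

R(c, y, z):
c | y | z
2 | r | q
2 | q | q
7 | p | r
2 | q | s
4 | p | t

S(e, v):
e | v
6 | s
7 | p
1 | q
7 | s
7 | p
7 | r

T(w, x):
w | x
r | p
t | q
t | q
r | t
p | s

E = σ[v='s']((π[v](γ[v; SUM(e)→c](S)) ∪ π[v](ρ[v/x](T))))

Row counts bottom-up:
  S → 6
  γ[v; SUM(e)→c](S) → 4
  π[v](γ[v; SUM(e)→c](S)) → 4
  T → 5
  ρ[v/x](T) → 5
  π[v](ρ[v/x](T)) → 5
  (π[v](γ[v; SUM(e)→c](S)) ∪ π[v](ρ[v/x](T))) → 9
  σ[v='s']((π[v](γ[v; SUM(e)→c](S)) ∪ π[v](ρ[v/x](T)))) → 2

|E| = 2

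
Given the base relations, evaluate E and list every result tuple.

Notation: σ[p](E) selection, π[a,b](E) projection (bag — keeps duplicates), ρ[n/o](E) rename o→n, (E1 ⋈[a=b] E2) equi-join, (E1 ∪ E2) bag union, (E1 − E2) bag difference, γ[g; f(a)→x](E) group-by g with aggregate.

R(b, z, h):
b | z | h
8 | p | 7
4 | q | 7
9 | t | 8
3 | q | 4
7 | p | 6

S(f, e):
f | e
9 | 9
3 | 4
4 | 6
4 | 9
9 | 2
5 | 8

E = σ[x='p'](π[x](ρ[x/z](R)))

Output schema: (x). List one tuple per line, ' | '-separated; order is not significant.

Subexpression sizes:
  R → 5
  ρ[x/z](R) → 5
  π[x](ρ[x/z](R)) → 5
  σ[x='p'](π[x](ρ[x/z](R))) → 2

== RESULT ==
x
p
p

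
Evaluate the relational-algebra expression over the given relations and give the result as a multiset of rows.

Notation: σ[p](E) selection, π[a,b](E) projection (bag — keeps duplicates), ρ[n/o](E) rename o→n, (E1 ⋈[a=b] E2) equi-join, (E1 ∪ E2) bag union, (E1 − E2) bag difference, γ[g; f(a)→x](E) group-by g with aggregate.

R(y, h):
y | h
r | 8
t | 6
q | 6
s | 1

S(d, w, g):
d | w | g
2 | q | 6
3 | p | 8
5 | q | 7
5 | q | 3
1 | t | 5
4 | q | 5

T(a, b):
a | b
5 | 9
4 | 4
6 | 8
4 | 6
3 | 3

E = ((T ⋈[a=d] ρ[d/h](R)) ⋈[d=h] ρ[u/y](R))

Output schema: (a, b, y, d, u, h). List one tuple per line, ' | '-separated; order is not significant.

Per-node cardinality:
  T → 5
  R → 4
  ρ[d/h](R) → 4
  (T ⋈[a=d] ρ[d/h](R)) → 2
  R → 4
  ρ[u/y](R) → 4
  ((T ⋈[a=d] ρ[d/h](R)) ⋈[d=h] ρ[u/y](R)) → 4

== RESULT ==
a | b | y | d | u | h
6 | 8 | q | 6 | q | 6
6 | 8 | q | 6 | t | 6
6 | 8 | t | 6 | q | 6
6 | 8 | t | 6 | t | 6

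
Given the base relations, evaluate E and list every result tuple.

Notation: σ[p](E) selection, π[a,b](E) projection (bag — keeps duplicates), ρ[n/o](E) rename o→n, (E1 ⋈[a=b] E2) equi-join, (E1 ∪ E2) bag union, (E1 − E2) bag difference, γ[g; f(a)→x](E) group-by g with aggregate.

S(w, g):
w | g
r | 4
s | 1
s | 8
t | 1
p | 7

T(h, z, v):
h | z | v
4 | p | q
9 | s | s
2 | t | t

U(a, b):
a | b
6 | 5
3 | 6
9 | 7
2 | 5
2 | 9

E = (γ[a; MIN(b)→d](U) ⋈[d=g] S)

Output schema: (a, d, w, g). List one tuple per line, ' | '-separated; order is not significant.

Row counts bottom-up:
  U → 5
  γ[a; MIN(b)→d](U) → 4
  S → 5
  (γ[a; MIN(b)→d](U) ⋈[d=g] S) → 1

== RESULT ==
a | d | w | g
9 | 7 | p | 7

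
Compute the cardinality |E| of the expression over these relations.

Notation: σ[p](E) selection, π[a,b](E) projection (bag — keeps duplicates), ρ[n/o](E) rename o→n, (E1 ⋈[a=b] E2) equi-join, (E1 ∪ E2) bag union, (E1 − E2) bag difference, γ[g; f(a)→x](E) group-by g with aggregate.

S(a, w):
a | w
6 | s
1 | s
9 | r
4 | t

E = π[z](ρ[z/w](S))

Per-node cardinality:
  S → 4
  ρ[z/w](S) → 4
  π[z](ρ[z/w](S)) → 4

|E| = 4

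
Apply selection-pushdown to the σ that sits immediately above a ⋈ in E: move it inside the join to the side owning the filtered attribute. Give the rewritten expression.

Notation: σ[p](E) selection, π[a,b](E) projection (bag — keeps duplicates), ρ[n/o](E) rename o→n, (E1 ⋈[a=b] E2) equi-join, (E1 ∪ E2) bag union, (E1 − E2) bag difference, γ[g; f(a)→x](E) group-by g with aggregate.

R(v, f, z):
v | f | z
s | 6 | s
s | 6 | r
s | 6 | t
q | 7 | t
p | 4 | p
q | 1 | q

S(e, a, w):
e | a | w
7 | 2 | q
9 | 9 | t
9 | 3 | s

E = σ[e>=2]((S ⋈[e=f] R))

σ filters on e, owned by the left side.
E' = (σ[e>=2](S) ⋈[e=f] R)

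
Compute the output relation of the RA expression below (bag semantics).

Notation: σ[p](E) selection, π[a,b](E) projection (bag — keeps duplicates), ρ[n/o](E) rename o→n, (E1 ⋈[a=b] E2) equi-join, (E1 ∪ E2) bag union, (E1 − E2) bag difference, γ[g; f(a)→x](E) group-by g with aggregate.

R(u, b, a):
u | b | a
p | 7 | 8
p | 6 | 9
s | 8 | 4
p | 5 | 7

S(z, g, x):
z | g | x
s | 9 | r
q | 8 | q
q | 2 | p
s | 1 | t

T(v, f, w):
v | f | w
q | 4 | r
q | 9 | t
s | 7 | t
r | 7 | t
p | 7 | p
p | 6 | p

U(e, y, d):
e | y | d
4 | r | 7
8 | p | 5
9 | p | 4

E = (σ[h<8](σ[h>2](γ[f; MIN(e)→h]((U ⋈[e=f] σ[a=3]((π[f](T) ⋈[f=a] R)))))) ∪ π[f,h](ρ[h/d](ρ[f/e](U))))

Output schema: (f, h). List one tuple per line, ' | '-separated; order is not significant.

Row counts bottom-up:
  U → 3
  T → 6
  π[f](T) → 6
  R → 4
  (π[f](T) ⋈[f=a] R) → 5
  σ[a=3]((π[f](T) ⋈[f=a] R)) → 0
  (U ⋈[e=f] σ[a=3]((π[f](T) ⋈[f=a] R))) → 0
  γ[f; MIN(e)→h]((U ⋈[e=f] σ[a=3]((π[f](T) ⋈[f=a] R)))) → 0
  σ[h>2](γ[f; MIN(e)→h]((U ⋈[e=f] σ[a=3]((π[f](T) ⋈[f=a] R))))) → 0
  σ[h<8](σ[h>2](γ[f; MIN(e)→h]((U ⋈[e=f] σ[a=3]((π[f](T) ⋈[f=a] R)))))) → 0
  U → 3
  ρ[f/e](U) → 3
  ρ[h/d](ρ[f/e](U)) → 3
  π[f,h](ρ[h/d](ρ[f/e](U))) → 3
  (σ[h<8](σ[h>2](γ[f; MIN(e)→h]((U ⋈[e=f] σ[a=3]((π[f](T) ⋈[f=a] R)))))) ∪ π[f,h](ρ[h/d](ρ[f/e](U)))) → 3

== RESULT ==
f | h
4 | 7
8 | 5
9 | 4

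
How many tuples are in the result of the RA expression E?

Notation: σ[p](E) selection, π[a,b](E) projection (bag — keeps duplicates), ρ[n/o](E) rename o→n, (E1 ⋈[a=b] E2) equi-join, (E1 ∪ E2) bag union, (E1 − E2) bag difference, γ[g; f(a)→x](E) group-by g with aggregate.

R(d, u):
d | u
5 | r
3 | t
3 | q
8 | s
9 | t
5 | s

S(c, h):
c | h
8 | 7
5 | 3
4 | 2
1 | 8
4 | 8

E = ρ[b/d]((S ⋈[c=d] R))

Row counts bottom-up:
  S → 5
  R → 6
  (S ⋈[c=d] R) → 3
  ρ[b/d]((S ⋈[c=d] R)) → 3

|E| = 3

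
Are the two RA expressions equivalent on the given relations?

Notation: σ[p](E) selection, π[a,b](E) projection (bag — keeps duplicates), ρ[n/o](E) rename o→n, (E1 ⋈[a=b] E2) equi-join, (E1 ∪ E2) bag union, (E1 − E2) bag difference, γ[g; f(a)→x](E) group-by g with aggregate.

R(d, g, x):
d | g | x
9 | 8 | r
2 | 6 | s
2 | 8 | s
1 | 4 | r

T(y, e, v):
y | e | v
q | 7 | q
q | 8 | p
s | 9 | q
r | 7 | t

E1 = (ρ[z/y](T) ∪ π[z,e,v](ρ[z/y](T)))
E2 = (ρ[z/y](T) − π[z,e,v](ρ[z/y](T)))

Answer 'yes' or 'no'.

E1 row counts bottom-up:
  T → 4
  ρ[z/y](T) → 4
  T → 4
  ρ[z/y](T) → 4
  π[z,e,v](ρ[z/y](T)) → 4
  (ρ[z/y](T) ∪ π[z,e,v](ρ[z/y](T))) → 8
E2 row counts bottom-up:
  T → 4
  ρ[z/y](T) → 4
  T → 4
  ρ[z/y](T) → 4
  π[z,e,v](ρ[z/y](T)) → 4
  (ρ[z/y](T) − π[z,e,v](ρ[z/y](T))) → 0

E1 result:
z | e | v
q | 7 | q
q | 7 | q
q | 8 | p
q | 8 | p
r | 7 | t
r | 7 | t
s | 9 | q
s | 9 | q
E2 result:
z | e | v
(0 rows)
Witness: ('q', 7, 'q') appears 2× in E1 but 0× in E2.

no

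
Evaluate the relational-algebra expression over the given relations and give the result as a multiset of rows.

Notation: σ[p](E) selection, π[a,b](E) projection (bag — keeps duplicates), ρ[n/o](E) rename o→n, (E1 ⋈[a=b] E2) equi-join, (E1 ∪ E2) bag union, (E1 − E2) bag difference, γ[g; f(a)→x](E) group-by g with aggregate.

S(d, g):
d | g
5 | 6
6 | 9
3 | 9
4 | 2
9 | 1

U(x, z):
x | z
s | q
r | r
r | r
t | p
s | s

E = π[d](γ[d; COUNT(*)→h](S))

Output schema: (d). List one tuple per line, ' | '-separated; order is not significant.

Row counts bottom-up:
  S → 5
  γ[d; COUNT(*)→h](S) → 5
  π[d](γ[d; COUNT(*)→h](S)) → 5

== RESULT ==
d
3
4
5
6
9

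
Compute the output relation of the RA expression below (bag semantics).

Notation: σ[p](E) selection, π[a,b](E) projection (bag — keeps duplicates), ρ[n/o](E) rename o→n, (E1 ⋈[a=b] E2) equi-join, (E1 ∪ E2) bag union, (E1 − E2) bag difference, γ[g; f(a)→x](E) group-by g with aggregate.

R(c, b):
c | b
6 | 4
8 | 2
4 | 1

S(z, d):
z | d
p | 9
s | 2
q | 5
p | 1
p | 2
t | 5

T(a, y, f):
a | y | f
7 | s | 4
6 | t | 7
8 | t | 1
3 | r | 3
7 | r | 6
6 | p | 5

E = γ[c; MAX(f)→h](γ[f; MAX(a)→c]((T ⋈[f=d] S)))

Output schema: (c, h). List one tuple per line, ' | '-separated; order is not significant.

Stepwise |·|:
  T → 6
  S → 6
  (T ⋈[f=d] S) → 3
  γ[f; MAX(a)→c]((T ⋈[f=d] S)) → 2
  γ[c; MAX(f)→h](γ[f; MAX(a)→c]((T ⋈[f=d] S))) → 2

== RESULT ==
c | h
6 | 5
8 | 1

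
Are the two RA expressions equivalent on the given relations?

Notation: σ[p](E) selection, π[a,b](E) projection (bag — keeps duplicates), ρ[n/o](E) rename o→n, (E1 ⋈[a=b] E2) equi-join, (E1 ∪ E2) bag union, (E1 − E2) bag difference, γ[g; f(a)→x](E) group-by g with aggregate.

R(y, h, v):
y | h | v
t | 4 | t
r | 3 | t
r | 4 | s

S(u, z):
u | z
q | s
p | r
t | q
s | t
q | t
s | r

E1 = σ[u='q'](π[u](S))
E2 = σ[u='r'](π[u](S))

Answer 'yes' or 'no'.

E1 subexpression sizes:
  S → 6
  π[u](S) → 6
  σ[u='q'](π[u](S)) → 2
E2 subexpression sizes:
  S → 6
  π[u](S) → 6
  σ[u='r'](π[u](S)) → 0

E1 result:
u
q
q
E2 result:
u
(0 rows)
Witness: ('q',) appears 2× in E1 but 0× in E2.

no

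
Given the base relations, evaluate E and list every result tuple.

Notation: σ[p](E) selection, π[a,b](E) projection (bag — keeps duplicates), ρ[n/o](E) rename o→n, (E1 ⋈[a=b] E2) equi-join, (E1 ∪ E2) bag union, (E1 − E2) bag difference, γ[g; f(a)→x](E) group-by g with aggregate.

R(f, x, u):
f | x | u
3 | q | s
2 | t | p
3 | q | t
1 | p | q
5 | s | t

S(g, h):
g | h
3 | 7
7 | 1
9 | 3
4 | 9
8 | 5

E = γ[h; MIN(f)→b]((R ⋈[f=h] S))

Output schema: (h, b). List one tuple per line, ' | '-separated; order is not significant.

Row counts bottom-up:
  R → 5
  S → 5
  (R ⋈[f=h] S) → 4
  γ[h; MIN(f)→b]((R ⋈[f=h] S)) → 3

== RESULT ==
h | b
1 | 1
3 | 3
5 | 5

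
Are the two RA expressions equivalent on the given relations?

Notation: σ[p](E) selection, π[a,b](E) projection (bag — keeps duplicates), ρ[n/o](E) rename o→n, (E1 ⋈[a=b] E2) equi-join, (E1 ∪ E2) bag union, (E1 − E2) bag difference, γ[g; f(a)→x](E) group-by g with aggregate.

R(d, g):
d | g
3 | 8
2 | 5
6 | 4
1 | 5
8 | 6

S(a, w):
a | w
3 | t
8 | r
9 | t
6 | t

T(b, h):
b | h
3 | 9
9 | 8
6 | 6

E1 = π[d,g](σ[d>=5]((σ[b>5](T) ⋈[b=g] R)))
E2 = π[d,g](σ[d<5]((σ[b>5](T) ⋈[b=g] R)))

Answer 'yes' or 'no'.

E1 per-node cardinality:
  T → 3
  σ[b>5](T) → 2
  R → 5
  (σ[b>5](T) ⋈[b=g] R) → 1
  σ[d>=5]((σ[b>5](T) ⋈[b=g] R)) → 1
  π[d,g](σ[d>=5]((σ[b>5](T) ⋈[b=g] R))) → 1
E2 per-node cardinality:
  T → 3
  σ[b>5](T) → 2
  R → 5
  (σ[b>5](T) ⋈[b=g] R) → 1
  σ[d<5]((σ[b>5](T) ⋈[b=g] R)) → 0
  π[d,g](σ[d<5]((σ[b>5](T) ⋈[b=g] R))) → 0

E1 result:
d | g
8 | 6
E2 result:
d | g
(0 rows)
Witness: (8, 6) appears 1× in E1 but 0× in E2.

no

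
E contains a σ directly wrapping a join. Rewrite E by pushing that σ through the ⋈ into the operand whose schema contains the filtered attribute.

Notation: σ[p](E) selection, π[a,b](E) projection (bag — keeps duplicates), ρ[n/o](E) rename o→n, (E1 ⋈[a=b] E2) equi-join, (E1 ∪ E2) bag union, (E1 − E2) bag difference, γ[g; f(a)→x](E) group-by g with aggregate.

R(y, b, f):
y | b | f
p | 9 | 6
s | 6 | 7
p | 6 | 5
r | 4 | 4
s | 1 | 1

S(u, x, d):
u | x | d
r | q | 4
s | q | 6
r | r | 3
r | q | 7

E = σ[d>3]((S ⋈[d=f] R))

σ filters on d, owned by the left side.
E' = (σ[d>3](S) ⋈[d=f] R)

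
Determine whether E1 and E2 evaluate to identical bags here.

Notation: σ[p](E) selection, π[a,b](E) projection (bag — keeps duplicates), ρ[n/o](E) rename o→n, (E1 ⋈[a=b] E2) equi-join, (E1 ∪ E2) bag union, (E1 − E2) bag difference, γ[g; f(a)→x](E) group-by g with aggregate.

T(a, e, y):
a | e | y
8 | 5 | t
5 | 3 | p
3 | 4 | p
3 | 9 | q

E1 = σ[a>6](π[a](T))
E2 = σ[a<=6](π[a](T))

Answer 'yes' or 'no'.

E1 row counts bottom-up:
  T → 4
  π[a](T) → 4
  σ[a>6](π[a](T)) → 1
E2 row counts bottom-up:
  T → 4
  π[a](T) → 4
  σ[a<=6](π[a](T)) → 3

E1 result:
a
8
E2 result:
a
3
3
5
Witness: (8,) appears 1× in E1 but 0× in E2.

no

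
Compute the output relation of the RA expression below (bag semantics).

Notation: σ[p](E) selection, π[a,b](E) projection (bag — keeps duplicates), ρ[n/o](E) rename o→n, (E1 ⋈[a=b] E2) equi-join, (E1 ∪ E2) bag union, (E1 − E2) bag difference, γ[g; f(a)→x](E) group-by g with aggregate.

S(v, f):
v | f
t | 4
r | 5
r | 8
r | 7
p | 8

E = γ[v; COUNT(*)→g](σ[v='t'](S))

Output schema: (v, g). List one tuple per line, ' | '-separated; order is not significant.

Stepwise |·|:
  S → 5
  σ[v='t'](S) → 1
  γ[v; COUNT(*)→g](σ[v='t'](S)) → 1

== RESULT ==
v | g
t | 1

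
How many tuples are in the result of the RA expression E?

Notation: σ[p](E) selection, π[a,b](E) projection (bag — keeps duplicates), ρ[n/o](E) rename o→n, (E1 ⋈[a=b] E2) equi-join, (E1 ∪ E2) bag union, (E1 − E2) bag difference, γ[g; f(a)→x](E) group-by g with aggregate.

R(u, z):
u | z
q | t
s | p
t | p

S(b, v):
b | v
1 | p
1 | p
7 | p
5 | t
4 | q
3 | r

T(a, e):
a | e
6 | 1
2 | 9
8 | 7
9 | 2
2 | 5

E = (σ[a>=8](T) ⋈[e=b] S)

Stepwise |·|:
  T → 5
  σ[a>=8](T) → 2
  S → 6
  (σ[a>=8](T) ⋈[e=b] S) → 1

|E| = 1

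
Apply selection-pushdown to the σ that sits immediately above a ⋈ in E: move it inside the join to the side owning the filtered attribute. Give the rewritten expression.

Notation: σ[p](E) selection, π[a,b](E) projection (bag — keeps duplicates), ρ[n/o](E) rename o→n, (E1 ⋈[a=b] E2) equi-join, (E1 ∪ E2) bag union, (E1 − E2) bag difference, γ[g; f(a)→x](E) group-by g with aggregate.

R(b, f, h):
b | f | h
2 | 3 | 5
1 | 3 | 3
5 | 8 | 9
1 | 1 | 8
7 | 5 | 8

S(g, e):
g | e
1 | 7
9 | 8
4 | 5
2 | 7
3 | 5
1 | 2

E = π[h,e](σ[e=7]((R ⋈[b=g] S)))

σ filters on e, owned by the right side.
E' = π[h,e]((R ⋈[b=g] σ[e=7](S)))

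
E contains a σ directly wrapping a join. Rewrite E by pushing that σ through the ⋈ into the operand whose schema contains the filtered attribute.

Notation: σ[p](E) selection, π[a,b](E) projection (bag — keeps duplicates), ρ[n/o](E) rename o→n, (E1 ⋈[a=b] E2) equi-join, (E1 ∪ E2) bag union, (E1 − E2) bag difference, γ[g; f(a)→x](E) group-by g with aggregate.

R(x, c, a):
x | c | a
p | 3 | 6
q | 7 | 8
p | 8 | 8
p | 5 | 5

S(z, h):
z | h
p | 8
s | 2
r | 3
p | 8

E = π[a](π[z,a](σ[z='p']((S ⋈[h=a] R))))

σ filters on z, owned by the left side.
E' = π[a](π[z,a]((σ[z='p'](S) ⋈[h=a] R)))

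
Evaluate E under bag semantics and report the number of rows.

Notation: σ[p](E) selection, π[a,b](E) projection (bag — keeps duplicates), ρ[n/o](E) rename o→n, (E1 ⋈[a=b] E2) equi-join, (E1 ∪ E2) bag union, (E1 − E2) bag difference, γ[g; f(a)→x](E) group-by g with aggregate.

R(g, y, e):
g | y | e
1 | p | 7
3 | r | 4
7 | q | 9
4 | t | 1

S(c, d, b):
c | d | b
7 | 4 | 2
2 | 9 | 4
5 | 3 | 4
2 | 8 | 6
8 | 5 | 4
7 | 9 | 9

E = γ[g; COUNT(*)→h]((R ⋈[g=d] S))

Subexpression sizes:
  R → 4
  S → 6
  (R ⋈[g=d] S) → 2
  γ[g; COUNT(*)→h]((R ⋈[g=d] S)) → 2

|E| = 2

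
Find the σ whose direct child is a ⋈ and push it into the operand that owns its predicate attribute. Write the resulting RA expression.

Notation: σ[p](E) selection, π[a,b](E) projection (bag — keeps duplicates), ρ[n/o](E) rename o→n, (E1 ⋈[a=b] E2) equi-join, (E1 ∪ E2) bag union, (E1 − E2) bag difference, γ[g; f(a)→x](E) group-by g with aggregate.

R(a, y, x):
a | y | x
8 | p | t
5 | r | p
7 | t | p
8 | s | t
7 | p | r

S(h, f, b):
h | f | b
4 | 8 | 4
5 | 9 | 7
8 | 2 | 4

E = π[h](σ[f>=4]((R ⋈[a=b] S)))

σ filters on f, owned by the right side.
E' = π[h]((R ⋈[a=b] σ[f>=4](S)))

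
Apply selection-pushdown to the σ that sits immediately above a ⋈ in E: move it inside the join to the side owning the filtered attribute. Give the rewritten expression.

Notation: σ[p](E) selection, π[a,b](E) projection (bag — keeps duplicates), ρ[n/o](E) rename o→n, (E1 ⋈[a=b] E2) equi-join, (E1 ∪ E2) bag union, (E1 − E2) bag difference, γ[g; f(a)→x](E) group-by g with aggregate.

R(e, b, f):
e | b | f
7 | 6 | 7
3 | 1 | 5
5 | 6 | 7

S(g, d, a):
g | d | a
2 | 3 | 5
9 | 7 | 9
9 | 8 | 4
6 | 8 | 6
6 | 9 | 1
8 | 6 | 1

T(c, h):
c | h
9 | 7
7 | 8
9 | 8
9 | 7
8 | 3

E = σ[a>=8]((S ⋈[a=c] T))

σ filters on a, owned by the left side.
E' = (σ[a>=8](S) ⋈[a=c] T)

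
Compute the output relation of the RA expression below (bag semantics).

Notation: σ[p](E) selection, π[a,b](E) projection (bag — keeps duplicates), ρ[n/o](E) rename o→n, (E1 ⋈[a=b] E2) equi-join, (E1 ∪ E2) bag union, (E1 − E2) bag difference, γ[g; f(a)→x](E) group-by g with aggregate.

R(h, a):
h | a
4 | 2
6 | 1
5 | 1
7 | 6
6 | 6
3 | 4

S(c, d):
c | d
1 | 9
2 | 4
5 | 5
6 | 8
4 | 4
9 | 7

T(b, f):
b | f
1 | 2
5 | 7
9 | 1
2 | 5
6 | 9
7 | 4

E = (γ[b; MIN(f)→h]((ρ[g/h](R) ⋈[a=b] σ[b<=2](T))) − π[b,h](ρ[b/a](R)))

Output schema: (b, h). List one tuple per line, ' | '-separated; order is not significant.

Per-node cardinality:
  R → 6
  ρ[g/h](R) → 6
  T → 6
  σ[b<=2](T) → 2
  (ρ[g/h](R) ⋈[a=b] σ[b<=2](T)) → 3
  γ[b; MIN(f)→h]((ρ[g/h](R) ⋈[a=b] σ[b<=2](T))) → 2
  R → 6
  ρ[b/a](R) → 6
  π[b,h](ρ[b/a](R)) → 6
  (γ[b; MIN(f)→h]((ρ[g/h](R) ⋈[a=b] σ[b<=2](T))) − π[b,h](ρ[b/a](R))) → 2

== RESULT ==
b | h
1 | 2
2 | 5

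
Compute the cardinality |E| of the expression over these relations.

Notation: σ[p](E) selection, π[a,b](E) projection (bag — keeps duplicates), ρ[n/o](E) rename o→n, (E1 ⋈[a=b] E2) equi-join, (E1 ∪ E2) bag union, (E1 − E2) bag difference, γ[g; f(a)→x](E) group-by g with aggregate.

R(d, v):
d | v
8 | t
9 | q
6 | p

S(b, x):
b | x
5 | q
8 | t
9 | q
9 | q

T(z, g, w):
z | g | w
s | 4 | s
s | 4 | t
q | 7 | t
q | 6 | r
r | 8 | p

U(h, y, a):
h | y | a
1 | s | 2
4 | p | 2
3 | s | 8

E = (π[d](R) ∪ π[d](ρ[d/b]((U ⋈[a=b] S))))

Row counts bottom-up:
  R → 3
  π[d](R) → 3
  U → 3
  S → 4
  (U ⋈[a=b] S) → 1
  ρ[d/b]((U ⋈[a=b] S)) → 1
  π[d](ρ[d/b]((U ⋈[a=b] S))) → 1
  (π[d](R) ∪ π[d](ρ[d/b]((U ⋈[a=b] S)))) → 4

|E| = 4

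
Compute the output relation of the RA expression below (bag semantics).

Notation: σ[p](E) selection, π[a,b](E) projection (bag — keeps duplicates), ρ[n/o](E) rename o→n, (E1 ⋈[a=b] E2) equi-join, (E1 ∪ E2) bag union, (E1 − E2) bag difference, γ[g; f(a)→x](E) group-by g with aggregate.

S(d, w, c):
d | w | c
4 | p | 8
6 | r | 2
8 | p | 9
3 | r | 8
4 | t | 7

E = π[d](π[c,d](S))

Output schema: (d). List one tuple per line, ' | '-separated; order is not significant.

Subexpression sizes:
  S → 5
  π[c,d](S) → 5
  π[d](π[c,d](S)) → 5

== RESULT ==
d
3
4
4
6
8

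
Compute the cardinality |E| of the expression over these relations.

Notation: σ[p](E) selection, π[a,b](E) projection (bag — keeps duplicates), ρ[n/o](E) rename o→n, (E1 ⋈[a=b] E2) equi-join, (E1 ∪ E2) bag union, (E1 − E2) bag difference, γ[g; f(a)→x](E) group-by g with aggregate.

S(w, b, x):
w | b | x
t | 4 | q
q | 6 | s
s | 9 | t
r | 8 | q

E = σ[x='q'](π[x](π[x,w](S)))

Row counts bottom-up:
  S → 4
  π[x,w](S) → 4
  π[x](π[x,w](S)) → 4
  σ[x='q'](π[x](π[x,w](S))) → 2

|E| = 2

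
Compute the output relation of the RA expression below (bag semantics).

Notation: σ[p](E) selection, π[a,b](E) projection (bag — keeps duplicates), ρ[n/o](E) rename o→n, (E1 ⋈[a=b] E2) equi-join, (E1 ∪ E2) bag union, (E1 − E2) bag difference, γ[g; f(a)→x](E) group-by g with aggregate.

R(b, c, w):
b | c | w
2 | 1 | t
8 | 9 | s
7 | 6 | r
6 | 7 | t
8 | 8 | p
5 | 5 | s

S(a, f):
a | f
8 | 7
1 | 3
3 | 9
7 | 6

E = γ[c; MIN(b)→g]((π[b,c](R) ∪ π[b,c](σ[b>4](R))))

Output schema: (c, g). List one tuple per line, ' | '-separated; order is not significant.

Subexpression sizes:
  R → 6
  π[b,c](R) → 6
  R → 6
  σ[b>4](R) → 5
  π[b,c](σ[b>4](R)) → 5
  (π[b,c](R) ∪ π[b,c](σ[b>4](R))) → 11
  γ[c; MIN(b)→g]((π[b,c](R) ∪ π[b,c](σ[b>4](R)))) → 6

== RESULT ==
c | g
1 | 2
5 | 5
6 | 7
7 | 6
8 | 8
9 | 8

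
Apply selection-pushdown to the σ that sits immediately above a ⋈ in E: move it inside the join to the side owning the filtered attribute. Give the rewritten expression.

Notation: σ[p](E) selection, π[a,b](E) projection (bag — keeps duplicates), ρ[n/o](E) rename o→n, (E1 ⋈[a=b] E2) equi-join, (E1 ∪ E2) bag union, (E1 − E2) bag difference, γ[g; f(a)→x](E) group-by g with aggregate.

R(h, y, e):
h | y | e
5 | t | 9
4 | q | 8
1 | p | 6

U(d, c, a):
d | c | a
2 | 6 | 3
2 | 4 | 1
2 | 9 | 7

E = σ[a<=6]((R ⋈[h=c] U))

σ filters on a, owned by the right side.
E' = (R ⋈[h=c] σ[a<=6](U))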